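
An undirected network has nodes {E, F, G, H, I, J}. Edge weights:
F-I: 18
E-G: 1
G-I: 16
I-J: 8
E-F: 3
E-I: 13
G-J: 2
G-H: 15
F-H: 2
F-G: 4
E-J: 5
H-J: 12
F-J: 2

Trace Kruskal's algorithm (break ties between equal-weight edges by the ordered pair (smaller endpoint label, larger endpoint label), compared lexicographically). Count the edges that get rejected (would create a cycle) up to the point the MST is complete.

Kruskal's algorithm — process edges by increasing weight (ties by edge label):
E-G (1): add. Components now {E,G} {F} {H} {I} {J}
F-H (2): add. Components now {E,G} {F,H} {I} {J}
F-J (2): add. Components now {E,G} {F,H,J} {I}
G-J (2): add. Components now {E,F,G,H,J} {I}
E-F (3): skip — E and F already connected.
F-G (4): skip — F and G already connected.
E-J (5): skip — E and J already connected.
I-J (8): add. Components now {E,F,G,H,I,J}
Edges rejected before the tree was complete: 3.

3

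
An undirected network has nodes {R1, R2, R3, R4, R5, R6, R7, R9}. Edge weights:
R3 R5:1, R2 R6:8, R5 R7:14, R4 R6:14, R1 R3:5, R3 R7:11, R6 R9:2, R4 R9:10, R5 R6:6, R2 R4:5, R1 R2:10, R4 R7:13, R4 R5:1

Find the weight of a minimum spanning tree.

31

Kruskal: consider edges lightest-first.
R3 R5 (1): add — endpoints in different components.
R4 R5 (1): add — endpoints in different components.
R6 R9 (2): add — endpoints in different components.
R1 R3 (5): add — endpoints in different components.
R2 R4 (5): add — endpoints in different components.
R5 R6 (6): add — endpoints in different components.
R2 R6 (8): skip — R2 and R6 already connected.
R1 R2 (10): skip — R2 and R1 already connected.
R4 R9 (10): skip — R9 and R4 already connected.
R3 R7 (11): add — endpoints in different components.
MST edges: R3 R5, R4 R5, R6 R9, R1 R3, R2 R4, R5 R6, R3 R7; total weight 1+1+2+5+5+6+11 = 31.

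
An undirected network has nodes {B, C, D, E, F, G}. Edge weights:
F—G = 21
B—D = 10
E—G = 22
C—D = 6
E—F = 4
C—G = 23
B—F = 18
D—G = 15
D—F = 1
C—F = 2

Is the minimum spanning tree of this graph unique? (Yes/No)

Yes

Kruskal: consider edges lightest-first.
D—F (1): add. Components now {B} {C} {D,F} {E} {G}
C—F (2): add. Components now {B} {C,D,F} {E} {G}
E—F (4): add. Components now {B} {C,D,E,F} {G}
C—D (6): skip — C and D already connected.
B—D (10): add. Components now {B,C,D,E,F} {G}
D—G (15): add. Components now {B,C,D,E,F,G}
Every non-tree edge has weight strictly greater than the heaviest edge on the tree path between its endpoints, so the MST is unique.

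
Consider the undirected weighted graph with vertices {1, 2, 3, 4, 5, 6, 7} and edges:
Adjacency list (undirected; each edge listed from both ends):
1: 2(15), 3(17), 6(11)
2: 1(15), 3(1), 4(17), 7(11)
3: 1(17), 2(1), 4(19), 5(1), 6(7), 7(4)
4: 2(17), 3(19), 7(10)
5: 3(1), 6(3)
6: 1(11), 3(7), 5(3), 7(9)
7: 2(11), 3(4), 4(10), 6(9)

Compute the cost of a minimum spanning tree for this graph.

30

Kruskal: consider edges lightest-first.
2—3 (1): add — endpoints in different components.
3—5 (1): add — endpoints in different components.
5—6 (3): add — endpoints in different components.
3—7 (4): add — endpoints in different components.
3—6 (7): skip — 3 and 6 already connected.
6—7 (9): skip — 6 and 7 already connected.
4—7 (10): add — endpoints in different components.
1—6 (11): add — endpoints in different components.
MST edges: 2—3, 3—5, 5—6, 3—7, 4—7, 1—6; total weight 1+1+3+4+10+11 = 30.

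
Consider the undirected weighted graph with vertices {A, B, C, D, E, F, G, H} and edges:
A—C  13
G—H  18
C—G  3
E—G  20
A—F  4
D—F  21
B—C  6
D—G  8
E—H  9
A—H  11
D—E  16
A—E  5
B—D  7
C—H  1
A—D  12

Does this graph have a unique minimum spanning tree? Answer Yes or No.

Yes

Kruskal's algorithm — process edges by increasing weight (ties by edge label):
C—H (1): add — endpoints in different components.
C—G (3): add — endpoints in different components.
A—F (4): add — endpoints in different components.
A—E (5): add — endpoints in different components.
B—C (6): add — endpoints in different components.
B—D (7): add — endpoints in different components.
D—G (8): skip — D and G already connected.
E—H (9): add — endpoints in different components.
Every non-tree edge has weight strictly greater than the heaviest edge on the tree path between its endpoints, so the MST is unique.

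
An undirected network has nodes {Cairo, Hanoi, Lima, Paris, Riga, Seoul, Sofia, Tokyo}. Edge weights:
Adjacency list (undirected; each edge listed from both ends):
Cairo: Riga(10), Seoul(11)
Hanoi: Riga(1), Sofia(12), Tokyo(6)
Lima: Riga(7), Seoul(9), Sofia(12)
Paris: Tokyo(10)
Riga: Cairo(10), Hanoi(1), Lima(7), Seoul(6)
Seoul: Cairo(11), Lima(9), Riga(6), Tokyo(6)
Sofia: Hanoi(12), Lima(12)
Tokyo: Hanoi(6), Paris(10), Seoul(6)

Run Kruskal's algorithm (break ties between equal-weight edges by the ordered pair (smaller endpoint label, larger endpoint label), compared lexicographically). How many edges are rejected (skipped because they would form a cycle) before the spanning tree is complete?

Kruskal: consider edges lightest-first.
Hanoi Riga (1): add — endpoints in different components.
Hanoi Tokyo (6): add — endpoints in different components.
Riga Seoul (6): add — endpoints in different components.
Seoul Tokyo (6): skip — Seoul and Tokyo already connected.
Lima Riga (7): add — endpoints in different components.
Lima Seoul (9): skip — Seoul and Lima already connected.
Cairo Riga (10): add — endpoints in different components.
Paris Tokyo (10): add — endpoints in different components.
Cairo Seoul (11): skip — Seoul and Cairo already connected.
Hanoi Sofia (12): add — endpoints in different components.
Edges rejected before the tree was complete: 3.

3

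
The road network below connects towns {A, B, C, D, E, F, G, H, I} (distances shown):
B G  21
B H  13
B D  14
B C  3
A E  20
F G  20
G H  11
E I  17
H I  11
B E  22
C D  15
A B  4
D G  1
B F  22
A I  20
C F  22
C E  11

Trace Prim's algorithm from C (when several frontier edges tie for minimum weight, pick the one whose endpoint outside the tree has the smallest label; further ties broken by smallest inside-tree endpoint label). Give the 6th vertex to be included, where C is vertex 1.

Prim, starting at C.
Step 1: cheapest edge leaving the tree is B C (3); add B.
Step 2: cheapest edge leaving the tree is A B (4); add A.
Step 3: cheapest edge leaving the tree is C E (11); add E.
Step 4: cheapest edge leaving the tree is B H (13); add H.
Step 5: cheapest edge leaving the tree is G H (11); add G.
Step 6: cheapest edge leaving the tree is D G (1); add D.
Step 7: cheapest edge leaving the tree is H I (11); add I.
Step 8: cheapest edge leaving the tree is F G (20); add F.
Vertex order: C, B, A, E, H, G, D, I, F. The 6th vertex is G.

G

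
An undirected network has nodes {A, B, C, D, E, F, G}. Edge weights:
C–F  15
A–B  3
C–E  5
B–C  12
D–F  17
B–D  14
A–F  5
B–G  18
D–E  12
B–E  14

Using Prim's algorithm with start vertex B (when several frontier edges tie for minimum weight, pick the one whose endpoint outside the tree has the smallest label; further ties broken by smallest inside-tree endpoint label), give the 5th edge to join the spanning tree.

Grow the tree from B using Prim:
Step 1: frontier [A–B 3, B–C 12, B–D 14, B–E 14, B–G 18] → take A–B (3); add A.
Step 2: frontier [A–F 5, B–C 12, B–D 14, B–E 14, B–G 18] → take A–F (5); add F.
Step 3: frontier [B–C 12, B–D 14, B–E 14, B–G 18, C–F 15, D–F 17] → take B–C (12); add C.
Step 4: frontier [B–D 14, B–E 14, B–G 18, C–E 5, D–F 17] → take C–E (5); add E.
Step 5: frontier [B–D 14, B–G 18, D–E 12, D–F 17] → take D–E (12); add D.
Step 6: frontier [B–G 18] → take B–G (18); add G.
The 5th edge added is D–E.

D-E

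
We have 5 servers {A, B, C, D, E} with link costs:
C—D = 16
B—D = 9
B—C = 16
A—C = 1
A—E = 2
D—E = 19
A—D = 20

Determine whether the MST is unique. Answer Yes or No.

Kruskal's algorithm — process edges by increasing weight (ties by edge label):
A—C (1): add. Components now {A,C} {B} {D} {E}
A—E (2): add. Components now {A,C,E} {B} {D}
B—D (9): add. Components now {A,C,E} {B,D}
B—C (16): add. Components now {A,B,C,D,E}
Non-tree edge C—D has weight 16, equal to the heaviest edge on its tree cycle — swapping gives another MST of the same weight. Not unique.

No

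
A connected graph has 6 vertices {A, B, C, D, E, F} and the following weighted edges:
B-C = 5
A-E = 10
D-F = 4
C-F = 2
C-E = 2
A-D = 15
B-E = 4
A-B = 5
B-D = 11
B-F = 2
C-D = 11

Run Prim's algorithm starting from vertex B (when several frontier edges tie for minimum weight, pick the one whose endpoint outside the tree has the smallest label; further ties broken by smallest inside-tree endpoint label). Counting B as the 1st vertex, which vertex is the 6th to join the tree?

A

Prim, starting at B.
Step 1: frontier [B-F 2, B-E 4, A-B 5, B-C 5, B-D 11] → take B-F (2); add F.
Step 2: frontier [B-E 4, A-B 5, B-C 5, B-D 11, C-F 2, D-F 4] → take C-F (2); add C.
Step 3: frontier [B-E 4, A-B 5, B-D 11, C-E 2, C-D 11, D-F 4] → take C-E (2); add E.
Step 4: frontier [A-B 5, B-D 11, C-D 11, A-E 10, D-F 4] → take D-F (4); add D.
Step 5: frontier [A-B 5, A-D 15, A-E 10] → take A-B (5); add A.
Vertex order: B, F, C, E, D, A. The 6th vertex is A.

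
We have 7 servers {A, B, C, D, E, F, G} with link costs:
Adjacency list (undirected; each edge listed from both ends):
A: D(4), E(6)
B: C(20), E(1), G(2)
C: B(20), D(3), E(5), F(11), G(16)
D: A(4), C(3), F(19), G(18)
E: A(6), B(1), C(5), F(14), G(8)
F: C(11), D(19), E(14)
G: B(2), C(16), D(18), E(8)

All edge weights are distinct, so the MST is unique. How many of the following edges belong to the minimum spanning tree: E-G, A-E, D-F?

Sort edges by weight, then run Kruskal:
B-E (1): add. Components now {A} {B,E} {C} {D} {F} {G}
B-G (2): add. Components now {A} {B,E,G} {C} {D} {F}
C-D (3): add. Components now {A} {B,E,G} {C,D} {F}
A-D (4): add. Components now {A,C,D} {B,E,G} {F}
C-E (5): add. Components now {A,B,C,D,E,G} {F}
A-E (6): skip — A and E already connected.
E-G (8): skip — E and G already connected.
C-F (11): add. Components now {A,B,C,D,E,F,G}
MST edge set: {B-E, B-G, C-D, A-D, C-E, C-F}.
Of the listed edges, {} are in the MST → 0.

0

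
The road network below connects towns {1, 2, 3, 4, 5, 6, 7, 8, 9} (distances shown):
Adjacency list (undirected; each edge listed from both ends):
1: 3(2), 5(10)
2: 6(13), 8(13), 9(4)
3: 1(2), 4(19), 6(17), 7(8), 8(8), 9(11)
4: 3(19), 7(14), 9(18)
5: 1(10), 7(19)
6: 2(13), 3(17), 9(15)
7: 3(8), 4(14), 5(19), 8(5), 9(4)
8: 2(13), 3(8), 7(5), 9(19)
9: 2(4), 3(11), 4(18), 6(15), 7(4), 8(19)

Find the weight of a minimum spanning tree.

Grow the tree from 1 using Prim:
Step 1: cheapest edge leaving the tree is 1 3 (2); add 3.
Step 2: cheapest edge leaving the tree is 3 7 (8); add 7.
Step 3: cheapest edge leaving the tree is 7 9 (4); add 9.
Step 4: cheapest edge leaving the tree is 2 9 (4); add 2.
Step 5: cheapest edge leaving the tree is 7 8 (5); add 8.
Step 6: cheapest edge leaving the tree is 1 5 (10); add 5.
Step 7: cheapest edge leaving the tree is 2 6 (13); add 6.
Step 8: cheapest edge leaving the tree is 4 7 (14); add 4.
MST edges: 1 3, 3 7, 7 9, 2 9, 7 8, 1 5, 2 6, 4 7; total weight 2+8+4+4+5+10+13+14 = 60.

60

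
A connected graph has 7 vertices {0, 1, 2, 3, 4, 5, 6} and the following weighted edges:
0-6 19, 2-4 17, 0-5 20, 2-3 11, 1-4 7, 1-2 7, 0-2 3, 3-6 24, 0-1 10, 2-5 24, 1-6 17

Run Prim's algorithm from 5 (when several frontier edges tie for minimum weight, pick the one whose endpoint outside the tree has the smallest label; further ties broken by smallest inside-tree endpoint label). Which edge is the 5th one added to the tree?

Prim's algorithm from 5:
Step 1: frontier [0-5 20, 2-5 24] → take 0-5 (20); add 0.
Step 2: frontier [0-2 3, 0-1 10, 0-6 19, 2-5 24] → take 0-2 (3); add 2.
Step 3: frontier [0-1 10, 0-6 19, 1-2 7, 2-3 11, 2-4 17] → take 1-2 (7); add 1.
Step 4: frontier [0-6 19, 1-4 7, 1-6 17, 2-3 11, 2-4 17] → take 1-4 (7); add 4.
Step 5: frontier [0-6 19, 1-6 17, 2-3 11] → take 2-3 (11); add 3.
Step 6: frontier [0-6 19, 1-6 17, 3-6 24] → take 1-6 (17); add 6.
The 5th edge added is 2-3.

2-3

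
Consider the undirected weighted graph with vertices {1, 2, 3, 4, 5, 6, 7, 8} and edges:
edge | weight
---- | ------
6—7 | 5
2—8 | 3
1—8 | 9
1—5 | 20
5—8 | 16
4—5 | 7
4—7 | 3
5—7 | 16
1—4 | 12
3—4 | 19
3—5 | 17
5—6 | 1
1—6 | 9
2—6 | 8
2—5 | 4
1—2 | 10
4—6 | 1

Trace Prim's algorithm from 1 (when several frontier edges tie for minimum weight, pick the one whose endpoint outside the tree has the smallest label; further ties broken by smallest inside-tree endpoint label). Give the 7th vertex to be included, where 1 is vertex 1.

Prim, starting at 1.
Step 1: cheapest edge leaving the tree is 1—6 (9); add 6.
Step 2: cheapest edge leaving the tree is 4—6 (1); add 4.
Step 3: cheapest edge leaving the tree is 5—6 (1); add 5.
Step 4: cheapest edge leaving the tree is 4—7 (3); add 7.
Step 5: cheapest edge leaving the tree is 2—5 (4); add 2.
Step 6: cheapest edge leaving the tree is 2—8 (3); add 8.
Step 7: cheapest edge leaving the tree is 3—5 (17); add 3.
Vertex order: 1, 6, 4, 5, 7, 2, 8, 3. The 7th vertex is 8.

8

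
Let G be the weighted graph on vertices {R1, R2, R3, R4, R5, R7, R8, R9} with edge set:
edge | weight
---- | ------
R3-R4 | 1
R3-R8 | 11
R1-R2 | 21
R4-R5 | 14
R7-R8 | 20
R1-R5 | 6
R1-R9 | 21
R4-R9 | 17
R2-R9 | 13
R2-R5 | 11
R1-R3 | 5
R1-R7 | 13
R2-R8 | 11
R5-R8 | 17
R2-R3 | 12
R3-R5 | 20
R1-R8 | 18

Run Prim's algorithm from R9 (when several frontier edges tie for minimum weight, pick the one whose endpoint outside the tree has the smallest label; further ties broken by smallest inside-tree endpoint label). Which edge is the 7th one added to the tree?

Grow the tree from R9 using Prim:
Step 1: cheapest edge leaving the tree is R2-R9 (13); add R2.
Step 2: cheapest edge leaving the tree is R2-R5 (11); add R5.
Step 3: cheapest edge leaving the tree is R1-R5 (6); add R1.
Step 4: cheapest edge leaving the tree is R1-R3 (5); add R3.
Step 5: cheapest edge leaving the tree is R3-R4 (1); add R4.
Step 6: cheapest edge leaving the tree is R2-R8 (11); add R8.
Step 7: cheapest edge leaving the tree is R1-R7 (13); add R7.
The 7th edge added is R1-R7.

R1-R7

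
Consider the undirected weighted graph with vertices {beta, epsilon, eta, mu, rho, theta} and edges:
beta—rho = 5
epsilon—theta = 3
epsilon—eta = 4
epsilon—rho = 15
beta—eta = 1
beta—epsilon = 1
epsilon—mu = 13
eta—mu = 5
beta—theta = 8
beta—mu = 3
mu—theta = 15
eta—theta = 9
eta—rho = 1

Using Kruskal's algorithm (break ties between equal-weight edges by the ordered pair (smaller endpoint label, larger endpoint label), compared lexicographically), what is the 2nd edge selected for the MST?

beta-eta

Kruskal: consider edges lightest-first.
beta—epsilon (1): add — endpoints in different components.
beta—eta (1): add — endpoints in different components.
eta—rho (1): add — endpoints in different components.
beta—mu (3): add — endpoints in different components.
epsilon—theta (3): add — endpoints in different components.
The 2nd edge added is beta—eta.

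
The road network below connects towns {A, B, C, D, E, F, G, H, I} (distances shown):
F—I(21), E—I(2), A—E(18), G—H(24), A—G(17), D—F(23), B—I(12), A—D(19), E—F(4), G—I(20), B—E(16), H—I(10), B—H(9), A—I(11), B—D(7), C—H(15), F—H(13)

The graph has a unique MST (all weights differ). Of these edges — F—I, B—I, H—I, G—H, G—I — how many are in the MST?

1

Kruskal: consider edges lightest-first.
E—I (2): add — endpoints in different components.
E—F (4): add — endpoints in different components.
B—D (7): add — endpoints in different components.
B—H (9): add — endpoints in different components.
H—I (10): add — endpoints in different components.
A—I (11): add — endpoints in different components.
B—I (12): skip — B and I already connected.
F—H (13): skip — F and H already connected.
C—H (15): add — endpoints in different components.
B—E (16): skip — B and E already connected.
A—G (17): add — endpoints in different components.
MST edge set: {E—I, E—F, B—D, B—H, H—I, A—I, C—H, A—G}.
Of the listed edges, {H—I} are in the MST → 1.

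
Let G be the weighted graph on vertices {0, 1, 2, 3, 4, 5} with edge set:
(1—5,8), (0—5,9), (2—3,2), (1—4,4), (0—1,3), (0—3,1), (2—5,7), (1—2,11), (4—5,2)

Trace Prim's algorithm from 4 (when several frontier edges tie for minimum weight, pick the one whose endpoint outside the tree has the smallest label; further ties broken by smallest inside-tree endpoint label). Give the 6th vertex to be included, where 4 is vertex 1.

Grow the tree from 4 using Prim:
Step 1: cheapest edge leaving the tree is 4—5 (2); add 5.
Step 2: cheapest edge leaving the tree is 1—4 (4); add 1.
Step 3: cheapest edge leaving the tree is 0—1 (3); add 0.
Step 4: cheapest edge leaving the tree is 0—3 (1); add 3.
Step 5: cheapest edge leaving the tree is 2—3 (2); add 2.
Vertex order: 4, 5, 1, 0, 3, 2. The 6th vertex is 2.

2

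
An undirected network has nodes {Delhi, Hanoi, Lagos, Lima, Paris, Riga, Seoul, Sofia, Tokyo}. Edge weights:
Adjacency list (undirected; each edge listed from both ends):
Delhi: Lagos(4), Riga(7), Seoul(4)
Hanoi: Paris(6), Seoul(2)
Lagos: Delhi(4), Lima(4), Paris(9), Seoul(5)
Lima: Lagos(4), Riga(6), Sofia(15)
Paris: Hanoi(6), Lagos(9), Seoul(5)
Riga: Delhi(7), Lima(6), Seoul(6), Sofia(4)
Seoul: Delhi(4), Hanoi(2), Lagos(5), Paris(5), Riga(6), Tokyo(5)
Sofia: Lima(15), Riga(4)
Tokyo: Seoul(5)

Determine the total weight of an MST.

34

Kruskal's algorithm — process edges by increasing weight (ties by edge label):
Hanoi–Seoul (2): add — endpoints in different components.
Delhi–Lagos (4): add — endpoints in different components.
Delhi–Seoul (4): add — endpoints in different components.
Lagos–Lima (4): add — endpoints in different components.
Riga–Sofia (4): add — endpoints in different components.
Lagos–Seoul (5): skip — Lagos and Seoul already connected.
Paris–Seoul (5): add — endpoints in different components.
Seoul–Tokyo (5): add — endpoints in different components.
Hanoi–Paris (6): skip — Paris and Hanoi already connected.
Lima–Riga (6): add — endpoints in different components.
MST edges: Hanoi–Seoul, Delhi–Lagos, Delhi–Seoul, Lagos–Lima, Riga–Sofia, Paris–Seoul, Seoul–Tokyo, Lima–Riga; total weight 2+4+4+4+4+5+5+6 = 34.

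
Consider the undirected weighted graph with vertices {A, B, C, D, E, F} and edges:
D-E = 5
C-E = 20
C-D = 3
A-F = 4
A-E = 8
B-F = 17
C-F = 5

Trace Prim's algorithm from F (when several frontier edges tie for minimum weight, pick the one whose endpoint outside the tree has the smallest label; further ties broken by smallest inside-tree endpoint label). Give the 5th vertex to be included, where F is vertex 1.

E

Grow the tree from F using Prim:
Step 1: frontier [A-F 4, C-F 5, B-F 17] → take A-F (4); add A.
Step 2: frontier [A-E 8, C-F 5, B-F 17] → take C-F (5); add C.
Step 3: frontier [A-E 8, C-D 3, C-E 20, B-F 17] → take C-D (3); add D.
Step 4: frontier [A-E 8, C-E 20, D-E 5, B-F 17] → take D-E (5); add E.
Step 5: frontier [B-F 17] → take B-F (17); add B.
Vertex order: F, A, C, D, E, B. The 5th vertex is E.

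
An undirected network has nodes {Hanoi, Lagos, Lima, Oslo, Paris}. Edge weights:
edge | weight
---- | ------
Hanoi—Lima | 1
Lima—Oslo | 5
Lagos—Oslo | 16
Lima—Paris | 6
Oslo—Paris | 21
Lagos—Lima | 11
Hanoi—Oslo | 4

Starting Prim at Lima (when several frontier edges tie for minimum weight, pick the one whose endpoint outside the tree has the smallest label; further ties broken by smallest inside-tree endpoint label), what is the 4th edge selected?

Lagos-Lima

Grow the tree from Lima using Prim:
Step 1: frontier [Hanoi—Lima 1, Lima—Oslo 5, Lima—Paris 6, Lagos—Lima 11] → take Hanoi—Lima (1); add Hanoi.
Step 2: frontier [Hanoi—Oslo 4, Lima—Oslo 5, Lima—Paris 6, Lagos—Lima 11] → take Hanoi—Oslo (4); add Oslo.
Step 3: frontier [Lima—Paris 6, Lagos—Lima 11, Lagos—Oslo 16, Oslo—Paris 21] → take Lima—Paris (6); add Paris.
Step 4: frontier [Lagos—Lima 11, Lagos—Oslo 16] → take Lagos—Lima (11); add Lagos.
The 4th edge added is Lagos—Lima.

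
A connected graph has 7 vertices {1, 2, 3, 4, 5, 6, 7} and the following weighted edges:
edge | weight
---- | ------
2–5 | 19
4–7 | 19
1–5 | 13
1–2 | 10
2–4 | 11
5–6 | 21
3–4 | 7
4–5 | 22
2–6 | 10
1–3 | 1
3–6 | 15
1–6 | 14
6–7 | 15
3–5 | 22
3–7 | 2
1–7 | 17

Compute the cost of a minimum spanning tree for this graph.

43

Kruskal: consider edges lightest-first.
1–3 (1): add. Components now {1,3} {2} {4} {5} {6} {7}
3–7 (2): add. Components now {1,3,7} {2} {4} {5} {6}
3–4 (7): add. Components now {1,3,4,7} {2} {5} {6}
1–2 (10): add. Components now {1,2,3,4,7} {5} {6}
2–6 (10): add. Components now {1,2,3,4,6,7} {5}
2–4 (11): skip — 2 and 4 already connected.
1–5 (13): add. Components now {1,2,3,4,5,6,7}
MST edges: 1–3, 3–7, 3–4, 1–2, 2–6, 1–5; total weight 1+2+7+10+10+13 = 43.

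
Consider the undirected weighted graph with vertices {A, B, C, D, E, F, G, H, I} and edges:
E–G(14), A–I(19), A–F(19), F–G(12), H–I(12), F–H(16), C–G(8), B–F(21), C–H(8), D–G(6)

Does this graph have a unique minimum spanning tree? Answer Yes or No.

No

Sort edges by weight, then run Kruskal:
D–G (6): add — endpoints in different components.
C–G (8): add — endpoints in different components.
C–H (8): add — endpoints in different components.
F–G (12): add — endpoints in different components.
H–I (12): add — endpoints in different components.
E–G (14): add — endpoints in different components.
F–H (16): skip — F and H already connected.
A–F (19): add — endpoints in different components.
A–I (19): skip — A and I already connected.
B–F (21): add — endpoints in different components.
Non-tree edge A–I has weight 19, equal to the heaviest edge on its tree cycle — swapping gives another MST of the same weight. Not unique.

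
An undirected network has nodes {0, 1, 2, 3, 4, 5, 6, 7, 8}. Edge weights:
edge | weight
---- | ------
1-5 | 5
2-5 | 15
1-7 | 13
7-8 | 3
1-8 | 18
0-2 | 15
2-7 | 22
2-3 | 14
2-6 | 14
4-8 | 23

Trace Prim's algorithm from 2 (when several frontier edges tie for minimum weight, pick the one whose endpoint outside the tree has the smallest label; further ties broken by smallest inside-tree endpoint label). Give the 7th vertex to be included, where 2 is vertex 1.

Grow the tree from 2 using Prim:
Step 1: cheapest edge leaving the tree is 2-3 (14); add 3.
Step 2: cheapest edge leaving the tree is 2-6 (14); add 6.
Step 3: cheapest edge leaving the tree is 0-2 (15); add 0.
Step 4: cheapest edge leaving the tree is 2-5 (15); add 5.
Step 5: cheapest edge leaving the tree is 1-5 (5); add 1.
Step 6: cheapest edge leaving the tree is 1-7 (13); add 7.
Step 7: cheapest edge leaving the tree is 7-8 (3); add 8.
Step 8: cheapest edge leaving the tree is 4-8 (23); add 4.
Vertex order: 2, 3, 6, 0, 5, 1, 7, 8, 4. The 7th vertex is 7.

7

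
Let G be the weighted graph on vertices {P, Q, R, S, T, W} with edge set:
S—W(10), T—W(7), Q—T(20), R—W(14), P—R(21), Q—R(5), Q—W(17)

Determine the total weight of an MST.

Kruskal: consider edges lightest-first.
Q—R (5): add — endpoints in different components.
T—W (7): add — endpoints in different components.
S—W (10): add — endpoints in different components.
R—W (14): add — endpoints in different components.
Q—W (17): skip — W and Q already connected.
Q—T (20): skip — T and Q already connected.
P—R (21): add — endpoints in different components.
MST edges: Q—R, T—W, S—W, R—W, P—R; total weight 5+7+10+14+21 = 57.

57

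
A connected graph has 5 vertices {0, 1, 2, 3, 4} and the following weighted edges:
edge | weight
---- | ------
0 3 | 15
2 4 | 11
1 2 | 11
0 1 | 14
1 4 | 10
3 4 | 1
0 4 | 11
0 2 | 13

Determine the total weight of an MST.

Sort edges by weight, then run Kruskal:
3 4 (1): add — endpoints in different components.
1 4 (10): add — endpoints in different components.
0 4 (11): add — endpoints in different components.
1 2 (11): add — endpoints in different components.
MST edges: 3 4, 1 4, 0 4, 1 2; total weight 1+10+11+11 = 33.

33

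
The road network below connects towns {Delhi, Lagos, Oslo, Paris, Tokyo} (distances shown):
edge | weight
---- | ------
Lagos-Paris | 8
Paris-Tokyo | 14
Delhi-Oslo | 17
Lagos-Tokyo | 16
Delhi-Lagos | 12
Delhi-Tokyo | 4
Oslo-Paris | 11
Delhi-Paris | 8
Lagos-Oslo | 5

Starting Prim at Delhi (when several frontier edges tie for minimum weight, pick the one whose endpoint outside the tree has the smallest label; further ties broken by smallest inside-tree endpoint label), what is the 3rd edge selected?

Lagos-Paris

Grow the tree from Delhi using Prim:
Step 1: cheapest edge leaving the tree is Delhi-Tokyo (4); add Tokyo.
Step 2: cheapest edge leaving the tree is Delhi-Paris (8); add Paris.
Step 3: cheapest edge leaving the tree is Lagos-Paris (8); add Lagos.
Step 4: cheapest edge leaving the tree is Lagos-Oslo (5); add Oslo.
The 3rd edge added is Lagos-Paris.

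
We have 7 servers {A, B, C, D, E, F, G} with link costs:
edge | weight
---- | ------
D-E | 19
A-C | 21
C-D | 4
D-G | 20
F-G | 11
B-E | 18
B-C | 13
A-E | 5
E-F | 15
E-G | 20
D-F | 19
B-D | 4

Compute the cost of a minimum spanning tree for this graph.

57

Grow the tree from F using Prim:
Step 1: frontier [F-G 11, E-F 15, D-F 19] → take F-G (11); add G.
Step 2: frontier [E-F 15, D-F 19, D-G 20, E-G 20] → take E-F (15); add E.
Step 3: frontier [A-E 5, B-E 18, D-E 19, D-F 19, D-G 20] → take A-E (5); add A.
Step 4: frontier [A-C 21, B-E 18, D-E 19, D-F 19, D-G 20] → take B-E (18); add B.
Step 5: frontier [A-C 21, B-D 4, B-C 13, D-E 19, D-F 19, D-G 20] → take B-D (4); add D.
Step 6: frontier [A-C 21, B-C 13, C-D 4] → take C-D (4); add C.
MST edges: F-G, E-F, A-E, B-E, B-D, C-D; total weight 11+15+5+18+4+4 = 57.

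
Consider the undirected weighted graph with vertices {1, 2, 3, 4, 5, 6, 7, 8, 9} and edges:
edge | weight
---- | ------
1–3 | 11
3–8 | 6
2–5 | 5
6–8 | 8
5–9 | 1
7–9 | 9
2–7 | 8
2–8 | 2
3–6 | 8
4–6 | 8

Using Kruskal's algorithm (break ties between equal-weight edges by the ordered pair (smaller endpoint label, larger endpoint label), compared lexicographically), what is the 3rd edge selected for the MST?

2-5

Kruskal's algorithm — process edges by increasing weight (ties by edge label):
5–9 (1): add — endpoints in different components.
2–8 (2): add — endpoints in different components.
2–5 (5): add — endpoints in different components.
3–8 (6): add — endpoints in different components.
2–7 (8): add — endpoints in different components.
3–6 (8): add — endpoints in different components.
4–6 (8): add — endpoints in different components.
6–8 (8): skip — 6 and 8 already connected.
7–9 (9): skip — 7 and 9 already connected.
1–3 (11): add — endpoints in different components.
The 3rd edge added is 2–5.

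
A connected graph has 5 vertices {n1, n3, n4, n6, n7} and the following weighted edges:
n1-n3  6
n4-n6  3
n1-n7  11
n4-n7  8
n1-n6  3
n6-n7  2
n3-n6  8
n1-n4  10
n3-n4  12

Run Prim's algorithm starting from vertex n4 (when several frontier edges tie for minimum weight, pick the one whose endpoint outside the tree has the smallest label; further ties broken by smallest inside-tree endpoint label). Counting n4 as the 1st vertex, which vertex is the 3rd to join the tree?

Grow the tree from n4 using Prim:
Step 1: frontier [n4-n6 3, n4-n7 8, n1-n4 10, n3-n4 12] → take n4-n6 (3); add n6.
Step 2: frontier [n4-n7 8, n1-n4 10, n3-n4 12, n6-n7 2, n1-n6 3, n3-n6 8] → take n6-n7 (2); add n7.
Step 3: frontier [n1-n4 10, n3-n4 12, n1-n6 3, n3-n6 8, n1-n7 11] → take n1-n6 (3); add n1.
Step 4: frontier [n1-n3 6, n3-n4 12, n3-n6 8] → take n1-n3 (6); add n3.
Vertex order: n4, n6, n7, n1, n3. The 3rd vertex is n7.

n7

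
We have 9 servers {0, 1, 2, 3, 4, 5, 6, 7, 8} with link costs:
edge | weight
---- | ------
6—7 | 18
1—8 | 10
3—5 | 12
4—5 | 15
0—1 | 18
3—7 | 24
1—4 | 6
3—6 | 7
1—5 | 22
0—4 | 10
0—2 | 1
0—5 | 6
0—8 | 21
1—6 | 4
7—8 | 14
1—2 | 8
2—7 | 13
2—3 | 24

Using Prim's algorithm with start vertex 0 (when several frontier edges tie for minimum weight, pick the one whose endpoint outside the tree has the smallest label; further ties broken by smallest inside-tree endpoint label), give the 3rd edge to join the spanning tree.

Prim's algorithm from 0:
Step 1: cheapest edge leaving the tree is 0—2 (1); add 2.
Step 2: cheapest edge leaving the tree is 0—5 (6); add 5.
Step 3: cheapest edge leaving the tree is 1—2 (8); add 1.
Step 4: cheapest edge leaving the tree is 1—6 (4); add 6.
Step 5: cheapest edge leaving the tree is 1—4 (6); add 4.
Step 6: cheapest edge leaving the tree is 3—6 (7); add 3.
Step 7: cheapest edge leaving the tree is 1—8 (10); add 8.
Step 8: cheapest edge leaving the tree is 2—7 (13); add 7.
The 3rd edge added is 1—2.

1-2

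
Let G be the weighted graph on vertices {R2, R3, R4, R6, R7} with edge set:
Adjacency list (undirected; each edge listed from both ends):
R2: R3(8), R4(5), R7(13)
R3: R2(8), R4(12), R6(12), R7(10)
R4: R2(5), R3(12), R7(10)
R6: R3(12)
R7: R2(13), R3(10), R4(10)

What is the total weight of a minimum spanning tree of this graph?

Prim's algorithm from R6:
Step 1: cheapest edge leaving the tree is R3 R6 (12); add R3.
Step 2: cheapest edge leaving the tree is R2 R3 (8); add R2.
Step 3: cheapest edge leaving the tree is R2 R4 (5); add R4.
Step 4: cheapest edge leaving the tree is R3 R7 (10); add R7.
MST edges: R3 R6, R2 R3, R2 R4, R3 R7; total weight 12+8+5+10 = 35.

35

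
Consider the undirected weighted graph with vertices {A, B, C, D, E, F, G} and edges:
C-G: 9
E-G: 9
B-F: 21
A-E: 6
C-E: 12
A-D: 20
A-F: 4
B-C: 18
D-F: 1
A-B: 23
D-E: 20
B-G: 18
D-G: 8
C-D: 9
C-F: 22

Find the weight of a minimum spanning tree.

Kruskal: consider edges lightest-first.
D-F (1): add — endpoints in different components.
A-F (4): add — endpoints in different components.
A-E (6): add — endpoints in different components.
D-G (8): add — endpoints in different components.
C-D (9): add — endpoints in different components.
C-G (9): skip — C and G already connected.
E-G (9): skip — E and G already connected.
C-E (12): skip — C and E already connected.
B-C (18): add — endpoints in different components.
MST edges: D-F, A-F, A-E, D-G, C-D, B-C; total weight 1+4+6+8+9+18 = 46.

46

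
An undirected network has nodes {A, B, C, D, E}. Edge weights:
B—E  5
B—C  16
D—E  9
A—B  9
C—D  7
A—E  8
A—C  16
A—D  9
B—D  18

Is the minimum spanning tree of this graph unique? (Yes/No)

No

Kruskal's algorithm — process edges by increasing weight (ties by edge label):
B—E (5): add — endpoints in different components.
C—D (7): add — endpoints in different components.
A—E (8): add — endpoints in different components.
A—B (9): skip — A and B already connected.
A—D (9): add — endpoints in different components.
Non-tree edge D—E has weight 9, equal to the heaviest edge on its tree cycle — swapping gives another MST of the same weight. Not unique.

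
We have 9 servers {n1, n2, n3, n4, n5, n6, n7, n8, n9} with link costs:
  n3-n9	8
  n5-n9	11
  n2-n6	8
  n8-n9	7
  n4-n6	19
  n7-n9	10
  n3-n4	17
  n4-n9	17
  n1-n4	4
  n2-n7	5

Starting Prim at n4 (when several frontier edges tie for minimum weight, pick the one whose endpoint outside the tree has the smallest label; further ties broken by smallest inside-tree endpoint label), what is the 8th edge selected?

n5-n9

Prim's algorithm from n4:
Step 1: cheapest edge leaving the tree is n1-n4 (4); add n1.
Step 2: cheapest edge leaving the tree is n3-n4 (17); add n3.
Step 3: cheapest edge leaving the tree is n3-n9 (8); add n9.
Step 4: cheapest edge leaving the tree is n8-n9 (7); add n8.
Step 5: cheapest edge leaving the tree is n7-n9 (10); add n7.
Step 6: cheapest edge leaving the tree is n2-n7 (5); add n2.
Step 7: cheapest edge leaving the tree is n2-n6 (8); add n6.
Step 8: cheapest edge leaving the tree is n5-n9 (11); add n5.
The 8th edge added is n5-n9.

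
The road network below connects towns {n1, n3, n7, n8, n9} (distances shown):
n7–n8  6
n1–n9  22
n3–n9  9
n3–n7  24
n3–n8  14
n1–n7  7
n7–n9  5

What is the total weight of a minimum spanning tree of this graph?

Kruskal's algorithm — process edges by increasing weight (ties by edge label):
n7–n9 (5): add. Components now {n8} {n1} {n7,n9} {n3}
n7–n8 (6): add. Components now {n7,n8,n9} {n1} {n3}
n1–n7 (7): add. Components now {n1,n7,n8,n9} {n3}
n3–n9 (9): add. Components now {n1,n3,n7,n8,n9}
MST edges: n7–n9, n7–n8, n1–n7, n3–n9; total weight 5+6+7+9 = 27.

27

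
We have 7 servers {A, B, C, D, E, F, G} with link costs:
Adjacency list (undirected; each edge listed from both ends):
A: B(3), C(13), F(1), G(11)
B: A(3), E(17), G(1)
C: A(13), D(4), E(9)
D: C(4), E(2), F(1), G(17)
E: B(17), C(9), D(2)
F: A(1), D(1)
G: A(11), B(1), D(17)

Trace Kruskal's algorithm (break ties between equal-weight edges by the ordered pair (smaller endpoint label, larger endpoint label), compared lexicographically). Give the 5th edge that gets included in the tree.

A-B

Sort edges by weight, then run Kruskal:
A–F (1): add. Components now {A,F} {B} {C} {D} {E} {G}
B–G (1): add. Components now {A,F} {B,G} {C} {D} {E}
D–F (1): add. Components now {A,D,F} {B,G} {C} {E}
D–E (2): add. Components now {A,D,E,F} {B,G} {C}
A–B (3): add. Components now {A,B,D,E,F,G} {C}
C–D (4): add. Components now {A,B,C,D,E,F,G}
The 5th edge added is A–B.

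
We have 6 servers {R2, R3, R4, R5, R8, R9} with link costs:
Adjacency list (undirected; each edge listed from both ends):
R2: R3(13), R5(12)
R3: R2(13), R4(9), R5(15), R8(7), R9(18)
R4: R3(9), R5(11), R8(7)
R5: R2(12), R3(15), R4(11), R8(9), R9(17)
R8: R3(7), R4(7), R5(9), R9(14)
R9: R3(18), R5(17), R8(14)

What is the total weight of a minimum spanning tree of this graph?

Kruskal: consider edges lightest-first.
R3-R8 (7): add — endpoints in different components.
R4-R8 (7): add — endpoints in different components.
R3-R4 (9): skip — R4 and R3 already connected.
R5-R8 (9): add — endpoints in different components.
R4-R5 (11): skip — R4 and R5 already connected.
R2-R5 (12): add — endpoints in different components.
R2-R3 (13): skip — R2 and R3 already connected.
R8-R9 (14): add — endpoints in different components.
MST edges: R3-R8, R4-R8, R5-R8, R2-R5, R8-R9; total weight 7+7+9+12+14 = 49.

49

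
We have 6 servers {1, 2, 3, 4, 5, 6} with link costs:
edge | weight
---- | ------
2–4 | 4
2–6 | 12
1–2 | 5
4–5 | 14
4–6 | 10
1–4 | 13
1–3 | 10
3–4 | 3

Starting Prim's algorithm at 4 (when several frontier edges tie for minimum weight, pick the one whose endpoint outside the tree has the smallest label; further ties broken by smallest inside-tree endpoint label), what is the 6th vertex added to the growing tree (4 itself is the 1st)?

5

Grow the tree from 4 using Prim:
Step 1: cheapest edge leaving the tree is 3–4 (3); add 3.
Step 2: cheapest edge leaving the tree is 2–4 (4); add 2.
Step 3: cheapest edge leaving the tree is 1–2 (5); add 1.
Step 4: cheapest edge leaving the tree is 4–6 (10); add 6.
Step 5: cheapest edge leaving the tree is 4–5 (14); add 5.
Vertex order: 4, 3, 2, 1, 6, 5. The 6th vertex is 5.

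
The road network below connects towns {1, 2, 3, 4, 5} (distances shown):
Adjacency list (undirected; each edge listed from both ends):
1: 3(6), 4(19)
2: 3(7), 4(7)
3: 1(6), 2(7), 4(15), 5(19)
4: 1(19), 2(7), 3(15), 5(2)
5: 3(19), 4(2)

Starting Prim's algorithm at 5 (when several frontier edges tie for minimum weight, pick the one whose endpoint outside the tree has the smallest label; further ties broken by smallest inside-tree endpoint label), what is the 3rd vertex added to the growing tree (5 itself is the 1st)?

Grow the tree from 5 using Prim:
Step 1: cheapest edge leaving the tree is 4–5 (2); add 4.
Step 2: cheapest edge leaving the tree is 2–4 (7); add 2.
Step 3: cheapest edge leaving the tree is 2–3 (7); add 3.
Step 4: cheapest edge leaving the tree is 1–3 (6); add 1.
Vertex order: 5, 4, 2, 3, 1. The 3rd vertex is 2.

2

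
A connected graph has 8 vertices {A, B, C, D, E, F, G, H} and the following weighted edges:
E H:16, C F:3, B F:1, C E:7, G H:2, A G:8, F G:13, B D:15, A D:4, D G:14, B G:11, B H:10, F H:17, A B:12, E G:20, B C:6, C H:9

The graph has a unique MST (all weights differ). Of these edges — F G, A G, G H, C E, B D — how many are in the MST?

3

Kruskal: consider edges lightest-first.
B F (1): add — endpoints in different components.
G H (2): add — endpoints in different components.
C F (3): add — endpoints in different components.
A D (4): add — endpoints in different components.
B C (6): skip — B and C already connected.
C E (7): add — endpoints in different components.
A G (8): add — endpoints in different components.
C H (9): add — endpoints in different components.
MST edge set: {B F, G H, C F, A D, C E, A G, C H}.
Of the listed edges, {A G, G H, C E} are in the MST → 3.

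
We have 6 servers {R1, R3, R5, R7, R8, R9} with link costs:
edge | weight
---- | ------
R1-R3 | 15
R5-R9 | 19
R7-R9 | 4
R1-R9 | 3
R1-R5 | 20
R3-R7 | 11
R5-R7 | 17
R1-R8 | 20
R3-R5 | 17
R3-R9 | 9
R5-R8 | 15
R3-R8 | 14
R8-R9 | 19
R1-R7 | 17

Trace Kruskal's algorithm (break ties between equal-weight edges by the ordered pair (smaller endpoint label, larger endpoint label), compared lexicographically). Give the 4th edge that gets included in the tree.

R3-R8

Sort edges by weight, then run Kruskal:
R1-R9 (3): add — endpoints in different components.
R7-R9 (4): add — endpoints in different components.
R3-R9 (9): add — endpoints in different components.
R3-R7 (11): skip — R7 and R3 already connected.
R3-R8 (14): add — endpoints in different components.
R1-R3 (15): skip — R1 and R3 already connected.
R5-R8 (15): add — endpoints in different components.
The 4th edge added is R3-R8.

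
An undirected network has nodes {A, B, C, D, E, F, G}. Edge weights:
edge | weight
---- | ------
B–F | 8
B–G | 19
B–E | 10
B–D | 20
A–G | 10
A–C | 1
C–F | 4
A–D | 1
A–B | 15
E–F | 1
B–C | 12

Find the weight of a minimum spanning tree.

25

Prim's algorithm from G:
Step 1: frontier [A–G 10, B–G 19] → take A–G (10); add A.
Step 2: frontier [A–C 1, A–D 1, A–B 15, B–G 19] → take A–C (1); add C.
Step 3: frontier [A–D 1, A–B 15, C–F 4, B–C 12, B–G 19] → take A–D (1); add D.
Step 4: frontier [A–B 15, C–F 4, B–C 12, B–D 20, B–G 19] → take C–F (4); add F.
Step 5: frontier [A–B 15, B–C 12, B–D 20, E–F 1, B–F 8, B–G 19] → take E–F (1); add E.
Step 6: frontier [A–B 15, B–C 12, B–D 20, B–E 10, B–F 8, B–G 19] → take B–F (8); add B.
MST edges: A–G, A–C, A–D, C–F, E–F, B–F; total weight 10+1+1+4+1+8 = 25.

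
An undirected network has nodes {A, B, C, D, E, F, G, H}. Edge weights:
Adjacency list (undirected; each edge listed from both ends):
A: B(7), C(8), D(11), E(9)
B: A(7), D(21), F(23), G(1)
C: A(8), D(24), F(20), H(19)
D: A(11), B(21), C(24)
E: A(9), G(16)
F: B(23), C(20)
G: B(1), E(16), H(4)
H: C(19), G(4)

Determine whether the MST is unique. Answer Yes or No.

Kruskal's algorithm — process edges by increasing weight (ties by edge label):
B G (1): add — endpoints in different components.
G H (4): add — endpoints in different components.
A B (7): add — endpoints in different components.
A C (8): add — endpoints in different components.
A E (9): add — endpoints in different components.
A D (11): add — endpoints in different components.
E G (16): skip — E and G already connected.
C H (19): skip — C and H already connected.
C F (20): add — endpoints in different components.
Every non-tree edge has weight strictly greater than the heaviest edge on the tree path between its endpoints, so the MST is unique.

Yes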